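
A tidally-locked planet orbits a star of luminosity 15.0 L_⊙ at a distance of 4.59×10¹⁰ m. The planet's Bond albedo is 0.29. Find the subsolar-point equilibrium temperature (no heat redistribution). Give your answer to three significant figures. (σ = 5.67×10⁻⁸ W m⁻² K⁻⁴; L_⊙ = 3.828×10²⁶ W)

T_ss ≈ 1280 K

L = 15.0 × 3.828×10²⁶ = 5.74×10²⁷ W.
Flux: S = L/(4πd²) = 5.74×10²⁷/(4π×(4.59×10¹⁰)²) = 2.17×10⁵ W m⁻².
At the subsolar point the surface absorbs S(1−A) and emits σT⁴ per unit area — no factor of 4, since only the local patch is in balance.
T = [2.17×10⁵ × 0.71 / 5.67×10⁻⁸]^(1/4) = (2.72×10¹²)^(1/4) = 1280 K.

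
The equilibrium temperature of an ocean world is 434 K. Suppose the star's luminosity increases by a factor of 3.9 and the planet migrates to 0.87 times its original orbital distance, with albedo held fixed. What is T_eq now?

T_eq ≈ 654 K

T_eq ∝ L^(1/4) · d^(−1/2).
T′ = 434 × 3.9^(1/4) / 0.87^(1/2) = 654 K.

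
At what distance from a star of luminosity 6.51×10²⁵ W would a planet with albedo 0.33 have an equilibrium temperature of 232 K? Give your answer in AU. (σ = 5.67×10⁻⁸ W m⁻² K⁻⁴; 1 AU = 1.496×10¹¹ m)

From T_eq⁴ = L(1−A)/(16πσd²): d = √[L(1−A)/(16πσT_eq⁴)].
d = √[6.51×10²⁵ × 0.67 / (16π × 5.67×10⁻⁸ × (232)⁴)] = 7.27×10¹⁰ m = 0.486 AU.

d ≈ 0.486 AU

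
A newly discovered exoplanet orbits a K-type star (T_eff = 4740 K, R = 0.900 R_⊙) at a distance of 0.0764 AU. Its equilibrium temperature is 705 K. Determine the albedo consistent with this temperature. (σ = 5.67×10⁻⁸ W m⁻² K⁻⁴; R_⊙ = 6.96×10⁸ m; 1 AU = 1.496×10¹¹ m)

A ≈ 0.35

R_⋆ = 0.900 × 6.96×10⁸ = 6.26×10⁸ m.
d = 0.0764 AU = 1.14×10¹⁰ m.
L = 4πR_⋆²σT_⋆⁴ = 4π(6.26×10⁸)² × 5.67×10⁻⁸ × (4740)⁴ = 1.41×10²⁶ W.
S = L/(4πd²) = 8.60×10⁴ W m⁻².
From T_eq⁴ = S(1−A)/(4σ): 1−A = 4σT_eq⁴/S.
1−A = 4 × 5.67×10⁻⁸ × (705)⁴ / 8.60×10⁴ = 0.652.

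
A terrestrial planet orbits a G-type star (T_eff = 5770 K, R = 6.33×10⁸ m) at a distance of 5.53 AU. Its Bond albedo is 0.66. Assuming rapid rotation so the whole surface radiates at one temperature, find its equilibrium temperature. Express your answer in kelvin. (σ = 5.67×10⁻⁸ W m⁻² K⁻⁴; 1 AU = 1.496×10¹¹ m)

d = 5.53 AU = 8.27×10¹¹ m.
L = 4πR_⋆²σT_⋆⁴ = 4π(6.33×10⁸)² × 5.67×10⁻⁸ × (5770)⁴ = 3.16×10²⁶ W.
S = L/(4πd²) = 36.8 W m⁻².
Energy balance: absorbed = emitted ⇒ πR²·S(1−A) = 4πR²·σT_eq⁴, so T_eq⁴ = S(1−A)/(4σ).
T_eq = [36.8 × 0.34 / (4 × 5.67×10⁻⁸)]^(1/4) = (5.52×10⁷)^(1/4) = 86.2 K.

T_eq ≈ 86.2 K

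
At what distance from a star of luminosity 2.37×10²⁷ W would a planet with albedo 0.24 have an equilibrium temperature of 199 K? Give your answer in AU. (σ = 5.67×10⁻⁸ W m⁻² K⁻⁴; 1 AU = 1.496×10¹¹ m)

From T_eq⁴ = L(1−A)/(16πσd²): d = √[L(1−A)/(16πσT_eq⁴)].
d = √[2.37×10²⁷ × 0.76 / (16π × 5.67×10⁻⁸ × (199)⁴)] = 6.35×10¹¹ m = 4.24 AU.

d ≈ 4.24 AU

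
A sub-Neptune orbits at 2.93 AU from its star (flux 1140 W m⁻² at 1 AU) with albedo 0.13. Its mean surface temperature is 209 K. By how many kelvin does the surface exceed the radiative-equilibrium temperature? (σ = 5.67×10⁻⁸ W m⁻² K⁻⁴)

S = 1140/2.93² = 132.8 W m⁻².
T_eq = [S(1−A)/(4σ)]^(1/4) = [132.8×0.87/(4×5.67×10⁻⁸)]^(1/4) = 150.2 K.
ΔT = T_surf − T_eq = 209 − 150.2.

ΔT ≈ 58.8 K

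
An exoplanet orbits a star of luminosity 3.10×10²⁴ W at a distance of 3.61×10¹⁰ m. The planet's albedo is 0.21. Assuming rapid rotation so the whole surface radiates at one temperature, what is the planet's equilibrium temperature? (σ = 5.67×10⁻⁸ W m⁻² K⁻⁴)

Flux: S = L/(4πd²) = 3.10×10²⁴/(4π×(3.61×10¹⁰)²) = 189 W m⁻².
Energy balance: absorbed = emitted ⇒ πR²·S(1−A) = 4πR²·σT_eq⁴, so T_eq⁴ = S(1−A)/(4σ).
T_eq = [189 × 0.79 / (4 × 5.67×10⁻⁸)]^(1/4) = (6.59×10⁸)^(1/4) = 160 K.

T_eq ≈ 160 K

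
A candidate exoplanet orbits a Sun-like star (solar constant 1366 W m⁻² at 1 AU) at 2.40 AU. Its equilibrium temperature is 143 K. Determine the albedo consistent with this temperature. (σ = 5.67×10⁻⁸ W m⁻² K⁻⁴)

A ≈ 0.60

Flux at 2.40 AU: S = 1366/2.40² = 237 W m⁻².
From T_eq⁴ = S(1−A)/(4σ): 1−A = 4σT_eq⁴/S.
1−A = 4 × 5.67×10⁻⁸ × (143)⁴ / 237 = 0.400.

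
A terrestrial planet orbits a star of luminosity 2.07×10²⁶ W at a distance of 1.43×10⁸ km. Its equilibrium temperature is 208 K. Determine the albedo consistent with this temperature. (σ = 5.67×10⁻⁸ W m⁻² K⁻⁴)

A ≈ 0.47

d = 1.43×10⁸ km = 1.43×10¹¹ m.
Flux: S = L/(4πd²) = 2.07×10²⁶/(4π×(1.43×10¹¹)²) = 806 W m⁻².
From T_eq⁴ = S(1−A)/(4σ): 1−A = 4σT_eq⁴/S.
1−A = 4 × 5.67×10⁻⁸ × (208)⁴ / 806 = 0.527.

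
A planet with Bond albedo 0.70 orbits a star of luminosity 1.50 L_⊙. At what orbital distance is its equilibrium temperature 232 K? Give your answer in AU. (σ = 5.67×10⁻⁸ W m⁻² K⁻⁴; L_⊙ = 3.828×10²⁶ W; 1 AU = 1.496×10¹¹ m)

L = 1.50 × 3.828×10²⁶ = 5.74×10²⁶ W.
From T_eq⁴ = L(1−A)/(16πσd²): d = √[L(1−A)/(16πσT_eq⁴)].
d = √[5.74×10²⁶ × 0.30 / (16π × 5.67×10⁻⁸ × (232)⁴)] = 1.44×10¹¹ m = 0.966 AU.

d ≈ 0.966 AU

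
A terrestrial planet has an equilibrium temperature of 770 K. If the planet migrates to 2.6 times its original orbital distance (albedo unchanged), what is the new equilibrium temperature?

T_eq ≈ 478 K

T_eq ∝ L^(1/4) · d^(−1/2).
T′ = 770 / 2.6^(1/2) = 478 K.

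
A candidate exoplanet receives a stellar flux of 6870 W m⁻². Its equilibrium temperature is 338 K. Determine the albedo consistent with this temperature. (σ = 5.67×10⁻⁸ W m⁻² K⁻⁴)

From T_eq⁴ = S(1−A)/(4σ): 1−A = 4σT_eq⁴/S.
1−A = 4 × 5.67×10⁻⁸ × (338)⁴ / 6870 = 0.431.

A ≈ 0.57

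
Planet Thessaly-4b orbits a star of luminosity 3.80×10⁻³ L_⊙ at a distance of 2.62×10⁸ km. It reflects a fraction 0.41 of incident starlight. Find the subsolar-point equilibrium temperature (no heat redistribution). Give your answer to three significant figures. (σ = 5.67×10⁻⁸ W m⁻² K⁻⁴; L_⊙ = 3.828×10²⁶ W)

d = 2.62×10⁸ km = 2.62×10¹¹ m.
L = 3.80×10⁻³ × 3.828×10²⁶ = 1.45×10²⁴ W.
Flux: S = L/(4πd²) = 1.45×10²⁴/(4π×(2.62×10¹¹)²) = 1.69 W m⁻².
At the subsolar point the surface absorbs S(1−A) and emits σT⁴ per unit area — no factor of 4, since only the local patch is in balance.
T = [1.69 × 0.59 / 5.67×10⁻⁸]^(1/4) = (1.75×10⁷)^(1/4) = 64.7 K.

T_ss ≈ 64.7 K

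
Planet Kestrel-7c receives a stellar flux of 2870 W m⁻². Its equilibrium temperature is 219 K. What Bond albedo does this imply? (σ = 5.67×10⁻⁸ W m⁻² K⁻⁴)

A ≈ 0.82

From T_eq⁴ = S(1−A)/(4σ): 1−A = 4σT_eq⁴/S.
1−A = 4 × 5.67×10⁻⁸ × (219)⁴ / 2870 = 0.182.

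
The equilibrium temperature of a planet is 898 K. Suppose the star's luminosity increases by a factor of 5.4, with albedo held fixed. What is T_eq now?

T_eq ≈ 1370 K

T_eq ∝ L^(1/4) · d^(−1/2).
T′ = 898 × 5.4^(1/4) = 1370 K.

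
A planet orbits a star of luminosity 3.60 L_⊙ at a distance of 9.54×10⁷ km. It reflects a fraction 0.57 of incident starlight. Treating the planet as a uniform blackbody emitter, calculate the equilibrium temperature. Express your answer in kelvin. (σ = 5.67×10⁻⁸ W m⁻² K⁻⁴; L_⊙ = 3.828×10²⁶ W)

d = 9.54×10⁷ km = 9.54×10¹⁰ m.
L = 3.60 × 3.828×10²⁶ = 1.38×10²⁷ W.
Flux: S = L/(4πd²) = 1.38×10²⁷/(4π×(9.54×10¹⁰)²) = 1.20×10⁴ W m⁻².
Energy balance: absorbed = emitted ⇒ πR²·S(1−A) = 4πR²·σT_eq⁴, so T_eq⁴ = S(1−A)/(4σ).
T_eq = [1.20×10⁴ × 0.43 / (4 × 5.67×10⁻⁸)]^(1/4) = (2.28×10¹⁰)^(1/4) = 389 K.

T_eq ≈ 389 K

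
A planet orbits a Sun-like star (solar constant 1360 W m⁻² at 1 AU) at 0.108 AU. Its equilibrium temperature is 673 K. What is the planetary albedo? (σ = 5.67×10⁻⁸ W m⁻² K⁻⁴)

A ≈ 0.60

Flux at 0.108 AU: S = 1360/0.108² = 1.17×10⁵ W m⁻².
From T_eq⁴ = S(1−A)/(4σ): 1−A = 4σT_eq⁴/S.
1−A = 4 × 5.67×10⁻⁸ × (673)⁴ / 1.17×10⁵ = 0.399.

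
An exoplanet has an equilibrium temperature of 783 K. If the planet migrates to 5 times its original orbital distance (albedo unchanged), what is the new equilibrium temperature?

T_eq ∝ L^(1/4) · d^(−1/2).
T′ = 783 / 5^(1/2) = 350 K.

T_eq ≈ 350 K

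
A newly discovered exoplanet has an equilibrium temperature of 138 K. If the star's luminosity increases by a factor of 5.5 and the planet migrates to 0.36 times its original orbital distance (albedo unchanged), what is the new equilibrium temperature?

T_eq ≈ 352 K

T_eq ∝ L^(1/4) · d^(−1/2).
T′ = 138 × 5.5^(1/4) / 0.36^(1/2) = 352 K.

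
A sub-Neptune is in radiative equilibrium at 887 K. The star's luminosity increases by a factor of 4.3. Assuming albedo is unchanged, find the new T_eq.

T_eq ∝ L^(1/4) · d^(−1/2).
T′ = 887 × 4.3^(1/4) = 1280 K.

T_eq ≈ 1280 K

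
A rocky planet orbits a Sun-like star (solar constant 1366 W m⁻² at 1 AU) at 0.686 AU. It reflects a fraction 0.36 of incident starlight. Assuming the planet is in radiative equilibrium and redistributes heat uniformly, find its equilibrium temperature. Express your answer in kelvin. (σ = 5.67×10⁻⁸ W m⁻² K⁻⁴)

Flux at 0.686 AU: S = 1366/0.686² = 2900 W m⁻².
Energy balance: absorbed = emitted ⇒ πR²·S(1−A) = 4πR²·σT_eq⁴, so T_eq⁴ = S(1−A)/(4σ).
T_eq = [2900 × 0.64 / (4 × 5.67×10⁻⁸)]^(1/4) = (8.19×10⁹)^(1/4) = 301 K.

T_eq ≈ 301 K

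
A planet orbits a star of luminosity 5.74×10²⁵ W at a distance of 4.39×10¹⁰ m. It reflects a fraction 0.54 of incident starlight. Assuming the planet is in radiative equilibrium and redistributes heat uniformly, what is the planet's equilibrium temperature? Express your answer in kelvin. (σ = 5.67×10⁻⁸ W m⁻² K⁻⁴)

Flux: S = L/(4πd²) = 5.74×10²⁵/(4π×(4.39×10¹⁰)²) = 2370 W m⁻².
Energy balance: absorbed = emitted ⇒ πR²·S(1−A) = 4πR²·σT_eq⁴, so T_eq⁴ = S(1−A)/(4σ).
T_eq = [2370 × 0.46 / (4 × 5.67×10⁻⁸)]^(1/4) = (4.81×10⁹)^(1/4) = 263 K.

T_eq ≈ 263 K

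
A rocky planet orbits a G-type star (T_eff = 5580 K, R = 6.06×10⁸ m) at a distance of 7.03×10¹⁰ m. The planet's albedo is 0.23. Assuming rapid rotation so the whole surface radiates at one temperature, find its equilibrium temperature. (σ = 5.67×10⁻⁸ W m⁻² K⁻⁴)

L = 4πR_⋆²σT_⋆⁴ = 4π(6.06×10⁸)² × 5.67×10⁻⁸ × (5580)⁴ = 2.54×10²⁶ W.
S = L/(4πd²) = 4080 W m⁻².
Energy balance: absorbed = emitted ⇒ πR²·S(1−A) = 4πR²·σT_eq⁴, so T_eq⁴ = S(1−A)/(4σ).
T_eq = [4080 × 0.77 / (4 × 5.67×10⁻⁸)]^(1/4) = (1.39×10¹⁰)^(1/4) = 343 K.

T_eq ≈ 343 K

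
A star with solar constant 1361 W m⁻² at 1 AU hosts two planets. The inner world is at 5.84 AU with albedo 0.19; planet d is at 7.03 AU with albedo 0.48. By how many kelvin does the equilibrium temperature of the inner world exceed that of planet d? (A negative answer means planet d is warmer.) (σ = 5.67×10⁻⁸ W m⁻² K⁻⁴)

T_eq = [S₀(1−A)/(4σd²)]^(1/4), so T ∝ (1−A)^(1/4) / √d.
T₁ = [1361×0.81/(4×5.67×10⁻⁸×5.84²)]^(1/4) = 109.26 K.
T₂ = [1361×0.52/(4×5.67×10⁻⁸×7.03²)]^(1/4) = 89.14 K.

ΔT ≈ 20.1 K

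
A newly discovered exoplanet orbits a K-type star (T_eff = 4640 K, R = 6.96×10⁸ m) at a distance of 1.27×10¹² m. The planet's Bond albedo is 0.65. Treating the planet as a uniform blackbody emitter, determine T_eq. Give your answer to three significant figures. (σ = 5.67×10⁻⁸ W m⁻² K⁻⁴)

T_eq ≈ 59.1 K

L = 4πR_⋆²σT_⋆⁴ = 4π(6.96×10⁸)² × 5.67×10⁻⁸ × (4640)⁴ = 1.60×10²⁶ W.
S = L/(4πd²) = 7.89 W m⁻².
Energy balance: absorbed = emitted ⇒ πR²·S(1−A) = 4πR²·σT_eq⁴, so T_eq⁴ = S(1−A)/(4σ).
T_eq = [7.89 × 0.35 / (4 × 5.67×10⁻⁸)]^(1/4) = (1.22×10⁷)^(1/4) = 59.1 K.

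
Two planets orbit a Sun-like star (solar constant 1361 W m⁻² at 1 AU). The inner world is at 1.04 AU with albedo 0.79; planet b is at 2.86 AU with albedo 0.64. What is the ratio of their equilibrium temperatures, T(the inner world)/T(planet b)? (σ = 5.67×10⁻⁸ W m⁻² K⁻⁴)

T₁/T₂ ≈ 1.449

T_eq = [S₀(1−A)/(4σd²)]^(1/4), so T ∝ (1−A)^(1/4) / √d.
T₁ = [1361×0.21/(4×5.67×10⁻⁸×1.04²)]^(1/4) = 184.75 K.
T₂ = [1361×0.36/(4×5.67×10⁻⁸×2.86²)]^(1/4) = 127.48 K.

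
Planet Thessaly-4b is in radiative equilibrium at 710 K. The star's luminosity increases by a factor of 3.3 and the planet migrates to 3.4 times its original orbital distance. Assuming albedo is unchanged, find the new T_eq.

T_eq ≈ 519 K

T_eq ∝ L^(1/4) · d^(−1/2).
T′ = 710 × 3.3^(1/4) / 3.4^(1/2) = 519 K.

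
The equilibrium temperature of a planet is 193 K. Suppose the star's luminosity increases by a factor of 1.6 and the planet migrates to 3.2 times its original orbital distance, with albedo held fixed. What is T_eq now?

T_eq ∝ L^(1/4) · d^(−1/2).
T′ = 193 × 1.6^(1/4) / 3.2^(1/2) = 121 K.

T_eq ≈ 121 K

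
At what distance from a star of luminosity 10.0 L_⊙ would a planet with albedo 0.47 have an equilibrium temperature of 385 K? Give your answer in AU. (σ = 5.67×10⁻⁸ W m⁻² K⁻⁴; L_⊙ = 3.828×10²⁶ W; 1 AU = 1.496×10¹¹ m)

L = 10.0 × 3.828×10²⁶ = 3.83×10²⁷ W.
From T_eq⁴ = L(1−A)/(16πσd²): d = √[L(1−A)/(16πσT_eq⁴)].
d = √[3.83×10²⁷ × 0.53 / (16π × 5.67×10⁻⁸ × (385)⁴)] = 1.80×10¹¹ m = 1.20 AU.

d ≈ 1.20 AU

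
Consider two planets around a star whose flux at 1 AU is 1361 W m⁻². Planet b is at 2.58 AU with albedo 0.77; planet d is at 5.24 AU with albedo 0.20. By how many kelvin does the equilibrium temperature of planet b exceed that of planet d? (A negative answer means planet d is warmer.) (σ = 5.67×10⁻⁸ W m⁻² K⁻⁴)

ΔT ≈ 5.0 K

T_eq = [S₀(1−A)/(4σd²)]^(1/4), so T ∝ (1−A)^(1/4) / √d.
T₁ = [1361×0.23/(4×5.67×10⁻⁸×2.58²)]^(1/4) = 120.00 K.
T₂ = [1361×0.80/(4×5.67×10⁻⁸×5.24²)]^(1/4) = 114.99 K.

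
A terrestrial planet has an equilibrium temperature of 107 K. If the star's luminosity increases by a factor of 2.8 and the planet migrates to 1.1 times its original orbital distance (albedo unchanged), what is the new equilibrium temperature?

T_eq ≈ 132 K

T_eq ∝ L^(1/4) · d^(−1/2).
T′ = 107 × 2.8^(1/4) / 1.1^(1/2) = 132 K.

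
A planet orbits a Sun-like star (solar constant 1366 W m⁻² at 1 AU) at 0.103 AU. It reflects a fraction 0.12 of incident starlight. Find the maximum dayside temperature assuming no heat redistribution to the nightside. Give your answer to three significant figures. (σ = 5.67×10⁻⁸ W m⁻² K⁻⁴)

Flux at 0.103 AU: S = 1366/0.103² = 1.29×10⁵ W m⁻².
With no redistribution each surface element balances locally: S(1−A) = σT⁴.
T = [1.29×10⁵ × 0.88 / 5.67×10⁻⁸]^(1/4) = (2.00×10¹²)^(1/4) = 1190 K.

T_ss ≈ 1190 K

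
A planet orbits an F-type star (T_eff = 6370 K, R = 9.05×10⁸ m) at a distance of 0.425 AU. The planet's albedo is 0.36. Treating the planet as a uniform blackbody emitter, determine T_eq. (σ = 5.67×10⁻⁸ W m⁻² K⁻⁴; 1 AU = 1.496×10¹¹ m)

d = 0.425 AU = 6.36×10¹⁰ m.
L = 4πR_⋆²σT_⋆⁴ = 4π(9.05×10⁸)² × 5.67×10⁻⁸ × (6370)⁴ = 9.61×10²⁶ W.
S = L/(4πd²) = 1.89×10⁴ W m⁻².
Energy balance: absorbed = emitted ⇒ πR²·S(1−A) = 4πR²·σT_eq⁴, so T_eq⁴ = S(1−A)/(4σ).
T_eq = [1.89×10⁴ × 0.64 / (4 × 5.67×10⁻⁸)]^(1/4) = (5.34×10¹⁰)^(1/4) = 481 K.

T_eq ≈ 481 K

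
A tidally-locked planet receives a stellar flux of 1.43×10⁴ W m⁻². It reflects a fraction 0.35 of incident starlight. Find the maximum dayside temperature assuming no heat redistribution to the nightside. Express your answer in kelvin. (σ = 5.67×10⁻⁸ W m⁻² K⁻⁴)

With no redistribution each surface element balances locally: S(1−A) = σT⁴.
T = [1.43×10⁴ × 0.65 / 5.67×10⁻⁸]^(1/4) = (1.64×10¹¹)^(1/4) = 636 K.

T_ss ≈ 636 K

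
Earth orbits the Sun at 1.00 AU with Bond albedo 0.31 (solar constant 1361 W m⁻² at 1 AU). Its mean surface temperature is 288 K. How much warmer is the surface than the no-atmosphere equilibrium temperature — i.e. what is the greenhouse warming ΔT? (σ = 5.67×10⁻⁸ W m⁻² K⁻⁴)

S = 1361/1.00² = 1361 W m⁻².
T_eq = [S(1−A)/(4σ)]^(1/4) = [1361×0.69/(4×5.67×10⁻⁸)]^(1/4) = 253.7 K.
ΔT = T_surf − T_eq = 288 − 253.7.

ΔT ≈ 34.3 K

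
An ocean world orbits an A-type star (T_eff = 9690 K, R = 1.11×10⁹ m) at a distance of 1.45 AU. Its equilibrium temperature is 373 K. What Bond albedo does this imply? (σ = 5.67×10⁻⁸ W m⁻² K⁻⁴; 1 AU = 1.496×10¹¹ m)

A ≈ 0.66

d = 1.45 AU = 2.17×10¹¹ m.
L = 4πR_⋆²σT_⋆⁴ = 4π(1.11×10⁹)² × 5.67×10⁻⁸ × (9690)⁴ = 7.74×10²⁷ W.
S = L/(4πd²) = 1.31×10⁴ W m⁻².
From T_eq⁴ = S(1−A)/(4σ): 1−A = 4σT_eq⁴/S.
1−A = 4 × 5.67×10⁻⁸ × (373)⁴ / 1.31×10⁴ = 0.335.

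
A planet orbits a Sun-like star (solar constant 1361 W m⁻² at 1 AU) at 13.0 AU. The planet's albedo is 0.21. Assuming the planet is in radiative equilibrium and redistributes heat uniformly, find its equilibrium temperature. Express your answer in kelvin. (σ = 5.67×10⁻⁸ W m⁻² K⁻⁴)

Flux at 13.0 AU: S = 1361/13.0² = 8.05 W m⁻².
Energy balance: absorbed = emitted ⇒ πR²·S(1−A) = 4πR²·σT_eq⁴, so T_eq⁴ = S(1−A)/(4σ).
T_eq = [8.05 × 0.79 / (4 × 5.67×10⁻⁸)]^(1/4) = (2.81×10⁷)^(1/4) = 72.8 K.

T_eq ≈ 72.8 K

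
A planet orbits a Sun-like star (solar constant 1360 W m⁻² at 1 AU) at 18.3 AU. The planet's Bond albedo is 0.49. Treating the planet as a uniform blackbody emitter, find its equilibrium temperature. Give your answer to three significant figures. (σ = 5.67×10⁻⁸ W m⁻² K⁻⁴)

T_eq ≈ 55.0 K

Flux at 18.3 AU: S = 1360/18.3² = 4.06 W m⁻².
Energy balance: absorbed = emitted ⇒ πR²·S(1−A) = 4πR²·σT_eq⁴, so T_eq⁴ = S(1−A)/(4σ).
T_eq = [4.06 × 0.51 / (4 × 5.67×10⁻⁸)]^(1/4) = (9.13×10⁶)^(1/4) = 55.0 K.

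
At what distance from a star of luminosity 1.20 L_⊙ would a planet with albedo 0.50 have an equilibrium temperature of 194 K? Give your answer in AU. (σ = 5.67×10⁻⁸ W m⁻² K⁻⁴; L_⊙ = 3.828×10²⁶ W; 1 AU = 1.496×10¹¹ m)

d ≈ 1.59 AU

L = 1.20 × 3.828×10²⁶ = 4.59×10²⁶ W.
From T_eq⁴ = L(1−A)/(16πσd²): d = √[L(1−A)/(16πσT_eq⁴)].
d = √[4.59×10²⁶ × 0.50 / (16π × 5.67×10⁻⁸ × (194)⁴)] = 2.39×10¹¹ m = 1.59 AU.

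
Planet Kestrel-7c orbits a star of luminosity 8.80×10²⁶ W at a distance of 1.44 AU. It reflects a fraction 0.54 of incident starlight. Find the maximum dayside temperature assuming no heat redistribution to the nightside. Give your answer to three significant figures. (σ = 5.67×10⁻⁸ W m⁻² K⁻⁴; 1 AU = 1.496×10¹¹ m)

T_ss ≈ 333 K

d = 1.44 AU = 2.15×10¹¹ m.
Flux: S = L/(4πd²) = 8.80×10²⁶/(4π×(2.15×10¹¹)²) = 1510 W m⁻².
With no redistribution each surface element balances locally: S(1−A) = σT⁴.
T = [1510 × 0.46 / 5.67×10⁻⁸]^(1/4) = (1.22×10¹⁰)^(1/4) = 333 K.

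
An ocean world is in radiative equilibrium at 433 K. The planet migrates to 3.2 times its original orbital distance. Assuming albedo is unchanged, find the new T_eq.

T_eq ∝ L^(1/4) · d^(−1/2).
T′ = 433 / 3.2^(1/2) = 242 K.

T_eq ≈ 242 K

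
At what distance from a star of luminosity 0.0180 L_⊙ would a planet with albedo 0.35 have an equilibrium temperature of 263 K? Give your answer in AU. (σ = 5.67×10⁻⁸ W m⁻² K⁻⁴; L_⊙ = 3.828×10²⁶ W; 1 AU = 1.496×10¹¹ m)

L = 0.0180 × 3.828×10²⁶ = 6.89×10²⁴ W.
From T_eq⁴ = L(1−A)/(16πσd²): d = √[L(1−A)/(16πσT_eq⁴)].
d = √[6.89×10²⁴ × 0.65 / (16π × 5.67×10⁻⁸ × (263)⁴)] = 1.81×10¹⁰ m = 0.121 AU.

d ≈ 0.121 AU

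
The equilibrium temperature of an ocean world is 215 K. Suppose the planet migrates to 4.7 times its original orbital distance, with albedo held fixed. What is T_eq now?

T_eq ≈ 99.2 K

T_eq ∝ L^(1/4) · d^(−1/2).
T′ = 215 / 4.7^(1/2) = 99.2 K.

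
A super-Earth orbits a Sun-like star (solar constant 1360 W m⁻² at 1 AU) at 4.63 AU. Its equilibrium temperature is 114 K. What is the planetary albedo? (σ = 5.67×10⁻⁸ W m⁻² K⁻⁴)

Flux at 4.63 AU: S = 1360/4.63² = 63.4 W m⁻².
From T_eq⁴ = S(1−A)/(4σ): 1−A = 4σT_eq⁴/S.
1−A = 4 × 5.67×10⁻⁸ × (114)⁴ / 63.4 = 0.604.

A ≈ 0.40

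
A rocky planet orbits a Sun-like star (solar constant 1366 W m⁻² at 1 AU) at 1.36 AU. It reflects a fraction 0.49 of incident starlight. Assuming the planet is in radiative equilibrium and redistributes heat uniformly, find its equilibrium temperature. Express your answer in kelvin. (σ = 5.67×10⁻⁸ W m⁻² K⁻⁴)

Flux at 1.36 AU: S = 1366/1.36² = 739 W m⁻².
Energy balance: absorbed = emitted ⇒ πR²·S(1−A) = 4πR²·σT_eq⁴, so T_eq⁴ = S(1−A)/(4σ).
T_eq = [739 × 0.51 / (4 × 5.67×10⁻⁸)]^(1/4) = (1.66×10⁹)^(1/4) = 202 K.

T_eq ≈ 202 K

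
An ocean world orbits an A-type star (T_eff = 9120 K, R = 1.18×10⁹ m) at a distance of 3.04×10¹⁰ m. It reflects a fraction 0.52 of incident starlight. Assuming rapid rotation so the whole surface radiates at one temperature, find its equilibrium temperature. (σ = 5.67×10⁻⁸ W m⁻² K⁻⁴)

T_eq ≈ 1060 K

L = 4πR_⋆²σT_⋆⁴ = 4π(1.18×10⁹)² × 5.67×10⁻⁸ × (9120)⁴ = 6.86×10²⁷ W.
S = L/(4πd²) = 5.91×10⁵ W m⁻².
Energy balance: absorbed = emitted ⇒ πR²·S(1−A) = 4πR²·σT_eq⁴, so T_eq⁴ = S(1−A)/(4σ).
T_eq = [5.91×10⁵ × 0.48 / (4 × 5.67×10⁻⁸)]^(1/4) = (1.25×10¹²)^(1/4) = 1060 K.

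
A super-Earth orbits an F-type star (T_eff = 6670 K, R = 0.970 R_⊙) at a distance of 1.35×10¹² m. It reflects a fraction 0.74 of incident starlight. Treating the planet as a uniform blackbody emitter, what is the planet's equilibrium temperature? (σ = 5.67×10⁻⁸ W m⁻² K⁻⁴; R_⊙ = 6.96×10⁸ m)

R_⋆ = 0.970 × 6.96×10⁸ = 6.75×10⁸ m.
L = 4πR_⋆²σT_⋆⁴ = 4π(6.75×10⁸)² × 5.67×10⁻⁸ × (6670)⁴ = 6.43×10²⁶ W.
S = L/(4πd²) = 28.1 W m⁻².
Energy balance: absorbed = emitted ⇒ πR²·S(1−A) = 4πR²·σT_eq⁴, so T_eq⁴ = S(1−A)/(4σ).
T_eq = [28.1 × 0.26 / (4 × 5.67×10⁻⁸)]^(1/4) = (3.22×10⁷)^(1/4) = 75.3 K.

T_eq ≈ 75.3 K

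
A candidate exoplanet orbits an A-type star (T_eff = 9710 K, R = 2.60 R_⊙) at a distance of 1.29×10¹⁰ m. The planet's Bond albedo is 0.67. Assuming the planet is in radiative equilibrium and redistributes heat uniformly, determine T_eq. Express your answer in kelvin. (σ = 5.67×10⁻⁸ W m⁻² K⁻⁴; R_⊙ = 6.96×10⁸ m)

R_⋆ = 2.60 × 6.96×10⁸ = 1.81×10⁹ m.
L = 4πR_⋆²σT_⋆⁴ = 4π(1.81×10⁹)² × 5.67×10⁻⁸ × (9710)⁴ = 2.07×10²⁸ W.
S = L/(4πd²) = 9.92×10⁶ W m⁻².
Energy balance: absorbed = emitted ⇒ πR²·S(1−A) = 4πR²·σT_eq⁴, so T_eq⁴ = S(1−A)/(4σ).
T_eq = [9.92×10⁶ × 0.33 / (4 × 5.67×10⁻⁸)]^(1/4) = (1.44×10¹³)^(1/4) = 1950 K.

T_eq ≈ 1950 K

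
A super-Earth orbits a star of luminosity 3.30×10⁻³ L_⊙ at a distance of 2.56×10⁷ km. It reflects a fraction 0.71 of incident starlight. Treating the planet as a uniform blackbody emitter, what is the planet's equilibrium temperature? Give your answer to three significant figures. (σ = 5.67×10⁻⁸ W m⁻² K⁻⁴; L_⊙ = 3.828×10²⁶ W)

T_eq ≈ 118 K

d = 2.56×10⁷ km = 2.56×10¹⁰ m.
L = 3.30×10⁻³ × 3.828×10²⁶ = 1.26×10²⁴ W.
Flux: S = L/(4πd²) = 1.26×10²⁴/(4π×(2.56×10¹⁰)²) = 153 W m⁻².
Energy balance: absorbed = emitted ⇒ πR²·S(1−A) = 4πR²·σT_eq⁴, so T_eq⁴ = S(1−A)/(4σ).
T_eq = [153 × 0.29 / (4 × 5.67×10⁻⁸)]^(1/4) = (1.96×10⁸)^(1/4) = 118 K.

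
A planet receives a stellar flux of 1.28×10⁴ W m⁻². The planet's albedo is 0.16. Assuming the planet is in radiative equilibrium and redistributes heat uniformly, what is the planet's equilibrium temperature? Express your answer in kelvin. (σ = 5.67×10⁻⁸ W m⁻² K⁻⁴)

T_eq ≈ 467 K

Energy balance: absorbed = emitted ⇒ πR²·S(1−A) = 4πR²·σT_eq⁴, so T_eq⁴ = S(1−A)/(4σ).
T_eq = [1.28×10⁴ × 0.84 / (4 × 5.67×10⁻⁸)]^(1/4) = (4.74×10¹⁰)^(1/4) = 467 K.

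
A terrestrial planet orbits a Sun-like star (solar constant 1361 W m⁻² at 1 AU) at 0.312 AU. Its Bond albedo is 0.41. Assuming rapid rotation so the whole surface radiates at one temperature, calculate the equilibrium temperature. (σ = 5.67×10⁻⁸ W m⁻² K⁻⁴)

Flux at 0.312 AU: S = 1361/0.312² = 1.40×10⁴ W m⁻².
Energy balance: absorbed = emitted ⇒ πR²·S(1−A) = 4πR²·σT_eq⁴, so T_eq⁴ = S(1−A)/(4σ).
T_eq = [1.40×10⁴ × 0.59 / (4 × 5.67×10⁻⁸)]^(1/4) = (3.64×10¹⁰)^(1/4) = 437 K.

T_eq ≈ 437 K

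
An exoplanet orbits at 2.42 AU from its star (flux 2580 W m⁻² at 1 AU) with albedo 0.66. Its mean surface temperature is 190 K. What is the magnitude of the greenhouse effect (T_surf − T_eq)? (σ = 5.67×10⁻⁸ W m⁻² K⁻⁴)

ΔT ≈ 29.7 K

S = 2580/2.42² = 440.5 W m⁻².
T_eq = [S(1−A)/(4σ)]^(1/4) = [440.5×0.34/(4×5.67×10⁻⁸)]^(1/4) = 160.3 K.
ΔT = T_surf − T_eq = 190 − 160.3.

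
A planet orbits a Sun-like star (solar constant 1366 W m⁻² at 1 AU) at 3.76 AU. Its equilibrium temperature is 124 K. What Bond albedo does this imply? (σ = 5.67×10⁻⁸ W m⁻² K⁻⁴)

Flux at 3.76 AU: S = 1366/3.76² = 96.6 W m⁻².
From T_eq⁴ = S(1−A)/(4σ): 1−A = 4σT_eq⁴/S.
1−A = 4 × 5.67×10⁻⁸ × (124)⁴ / 96.6 = 0.555.

A ≈ 0.45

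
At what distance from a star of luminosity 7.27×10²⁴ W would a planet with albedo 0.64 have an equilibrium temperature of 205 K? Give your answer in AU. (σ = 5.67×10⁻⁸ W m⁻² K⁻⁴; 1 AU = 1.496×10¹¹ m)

d ≈ 0.152 AU

From T_eq⁴ = L(1−A)/(16πσd²): d = √[L(1−A)/(16πσT_eq⁴)].
d = √[7.27×10²⁴ × 0.36 / (16π × 5.67×10⁻⁸ × (205)⁴)] = 2.28×10¹⁰ m = 0.152 AU.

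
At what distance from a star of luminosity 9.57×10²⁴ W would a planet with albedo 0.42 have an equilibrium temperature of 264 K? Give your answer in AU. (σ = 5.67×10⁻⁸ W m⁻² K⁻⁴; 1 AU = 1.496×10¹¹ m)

From T_eq⁴ = L(1−A)/(16πσd²): d = √[L(1−A)/(16πσT_eq⁴)].
d = √[9.57×10²⁴ × 0.58 / (16π × 5.67×10⁻⁸ × (264)⁴)] = 2.00×10¹⁰ m = 0.134 AU.

d ≈ 0.134 AU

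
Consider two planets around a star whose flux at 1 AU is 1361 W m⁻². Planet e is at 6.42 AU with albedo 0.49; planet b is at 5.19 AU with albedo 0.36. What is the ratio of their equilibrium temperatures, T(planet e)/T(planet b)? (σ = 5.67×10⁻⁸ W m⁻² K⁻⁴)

T₁/T₂ ≈ 0.850

T_eq = [S₀(1−A)/(4σd²)]^(1/4), so T ∝ (1−A)^(1/4) / √d.
T₁ = [1361×0.51/(4×5.67×10⁻⁸×6.42²)]^(1/4) = 92.83 K.
T₂ = [1361×0.64/(4×5.67×10⁻⁸×5.19²)]^(1/4) = 109.27 K.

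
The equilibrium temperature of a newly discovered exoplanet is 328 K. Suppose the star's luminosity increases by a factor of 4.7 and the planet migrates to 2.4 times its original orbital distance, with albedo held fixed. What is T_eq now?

T_eq ≈ 312 K

T_eq ∝ L^(1/4) · d^(−1/2).
T′ = 328 × 4.7^(1/4) / 2.4^(1/2) = 312 K.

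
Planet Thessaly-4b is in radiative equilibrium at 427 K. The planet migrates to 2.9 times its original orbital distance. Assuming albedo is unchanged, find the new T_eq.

T_eq ≈ 251 K

T_eq ∝ L^(1/4) · d^(−1/2).
T′ = 427 / 2.9^(1/2) = 251 K.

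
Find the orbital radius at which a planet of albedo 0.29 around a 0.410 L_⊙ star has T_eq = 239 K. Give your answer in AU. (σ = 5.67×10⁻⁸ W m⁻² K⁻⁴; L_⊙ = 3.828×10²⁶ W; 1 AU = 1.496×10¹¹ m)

d ≈ 0.732 AU

L = 0.410 × 3.828×10²⁶ = 1.57×10²⁶ W.
From T_eq⁴ = L(1−A)/(16πσd²): d = √[L(1−A)/(16πσT_eq⁴)].
d = √[1.57×10²⁶ × 0.71 / (16π × 5.67×10⁻⁸ × (239)⁴)] = 1.09×10¹¹ m = 0.732 AU.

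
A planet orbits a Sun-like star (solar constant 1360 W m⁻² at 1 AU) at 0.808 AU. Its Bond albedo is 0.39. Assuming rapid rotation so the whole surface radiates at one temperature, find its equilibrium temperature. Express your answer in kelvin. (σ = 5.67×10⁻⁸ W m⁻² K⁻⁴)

T_eq ≈ 274 K

Flux at 0.808 AU: S = 1360/0.808² = 2080 W m⁻².
Energy balance: absorbed = emitted ⇒ πR²·S(1−A) = 4πR²·σT_eq⁴, so T_eq⁴ = S(1−A)/(4σ).
T_eq = [2080 × 0.61 / (4 × 5.67×10⁻⁸)]^(1/4) = (5.60×10⁹)^(1/4) = 274 K.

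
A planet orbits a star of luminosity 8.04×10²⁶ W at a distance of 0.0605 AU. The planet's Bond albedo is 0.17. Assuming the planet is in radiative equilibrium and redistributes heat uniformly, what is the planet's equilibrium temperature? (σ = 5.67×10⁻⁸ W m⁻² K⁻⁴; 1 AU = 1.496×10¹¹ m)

T_eq ≈ 1300 K

d = 0.0605 AU = 9.05×10⁹ m.
Flux: S = L/(4πd²) = 8.04×10²⁶/(4π×(9.05×10⁹)²) = 7.81×10⁵ W m⁻².
Energy balance: absorbed = emitted ⇒ πR²·S(1−A) = 4πR²·σT_eq⁴, so T_eq⁴ = S(1−A)/(4σ).
T_eq = [7.81×10⁵ × 0.83 / (4 × 5.67×10⁻⁸)]^(1/4) = (2.86×10¹²)^(1/4) = 1300 K.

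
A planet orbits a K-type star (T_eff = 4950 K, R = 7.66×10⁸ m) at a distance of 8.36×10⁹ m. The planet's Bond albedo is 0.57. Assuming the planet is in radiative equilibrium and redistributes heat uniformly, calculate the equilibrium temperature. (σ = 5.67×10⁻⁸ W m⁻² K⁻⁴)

T_eq ≈ 858 K

L = 4πR_⋆²σT_⋆⁴ = 4π(7.66×10⁸)² × 5.67×10⁻⁸ × (4950)⁴ = 2.51×10²⁶ W.
S = L/(4πd²) = 2.86×10⁵ W m⁻².
Energy balance: absorbed = emitted ⇒ πR²·S(1−A) = 4πR²·σT_eq⁴, so T_eq⁴ = S(1−A)/(4σ).
T_eq = [2.86×10⁵ × 0.43 / (4 × 5.67×10⁻⁸)]^(1/4) = (5.42×10¹¹)^(1/4) = 858 K.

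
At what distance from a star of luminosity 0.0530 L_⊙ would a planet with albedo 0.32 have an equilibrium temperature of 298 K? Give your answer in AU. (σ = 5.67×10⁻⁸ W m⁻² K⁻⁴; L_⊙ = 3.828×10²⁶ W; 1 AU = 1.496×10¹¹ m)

L = 0.0530 × 3.828×10²⁶ = 2.03×10²⁵ W.
From T_eq⁴ = L(1−A)/(16πσd²): d = √[L(1−A)/(16πσT_eq⁴)].
d = √[2.03×10²⁵ × 0.68 / (16π × 5.67×10⁻⁸ × (298)⁴)] = 2.48×10¹⁰ m = 0.166 AU.

d ≈ 0.166 AU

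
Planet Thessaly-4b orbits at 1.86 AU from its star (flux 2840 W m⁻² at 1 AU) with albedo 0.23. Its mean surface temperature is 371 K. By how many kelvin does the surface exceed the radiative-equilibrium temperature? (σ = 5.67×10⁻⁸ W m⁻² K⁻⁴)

S = 2840/1.86² = 820.9 W m⁻².
T_eq = [S(1−A)/(4σ)]^(1/4) = [820.9×0.77/(4×5.67×10⁻⁸)]^(1/4) = 229.8 K.
ΔT = T_surf − T_eq = 371 − 229.8.

ΔT ≈ 141.2 K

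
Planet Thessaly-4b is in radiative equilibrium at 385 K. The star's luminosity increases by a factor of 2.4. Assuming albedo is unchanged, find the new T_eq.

T_eq ≈ 479 K

T_eq ∝ L^(1/4) · d^(−1/2).
T′ = 385 × 2.4^(1/4) = 479 K.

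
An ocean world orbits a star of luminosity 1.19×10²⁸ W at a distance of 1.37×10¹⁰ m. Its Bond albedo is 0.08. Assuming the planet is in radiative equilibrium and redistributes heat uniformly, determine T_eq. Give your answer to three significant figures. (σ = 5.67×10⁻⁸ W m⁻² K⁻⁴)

T_eq ≈ 2130 K

Flux: S = L/(4πd²) = 1.19×10²⁸/(4π×(1.37×10¹⁰)²) = 5.05×10⁶ W m⁻².
Energy balance: absorbed = emitted ⇒ πR²·S(1−A) = 4πR²·σT_eq⁴, so T_eq⁴ = S(1−A)/(4σ).
T_eq = [5.05×10⁶ × 0.92 / (4 × 5.67×10⁻⁸)]^(1/4) = (2.05×10¹³)^(1/4) = 2130 K.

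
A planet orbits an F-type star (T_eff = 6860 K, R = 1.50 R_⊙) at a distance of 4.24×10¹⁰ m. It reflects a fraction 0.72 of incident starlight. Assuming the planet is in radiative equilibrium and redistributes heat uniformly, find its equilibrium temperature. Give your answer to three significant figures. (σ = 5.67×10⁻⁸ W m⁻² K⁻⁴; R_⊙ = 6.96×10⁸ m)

R_⋆ = 1.50 × 6.96×10⁸ = 1.04×10⁹ m.
L = 4πR_⋆²σT_⋆⁴ = 4π(1.04×10⁹)² × 5.67×10⁻⁸ × (6860)⁴ = 1.72×10²⁷ W.
S = L/(4πd²) = 7.61×10⁴ W m⁻².
Energy balance: absorbed = emitted ⇒ πR²·S(1−A) = 4πR²·σT_eq⁴, so T_eq⁴ = S(1−A)/(4σ).
T_eq = [7.61×10⁴ × 0.28 / (4 × 5.67×10⁻⁸)]^(1/4) = (9.40×10¹⁰)^(1/4) = 554 K.

T_eq ≈ 554 K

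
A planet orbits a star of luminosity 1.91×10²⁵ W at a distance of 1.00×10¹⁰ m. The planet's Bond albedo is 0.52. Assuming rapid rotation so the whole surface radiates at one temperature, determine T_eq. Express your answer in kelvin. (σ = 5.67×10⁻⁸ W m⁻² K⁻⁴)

T_eq ≈ 424 K

Flux: S = L/(4πd²) = 1.91×10²⁵/(4π×(1.00×10¹⁰)²) = 1.52×10⁴ W m⁻².
Energy balance: absorbed = emitted ⇒ πR²·S(1−A) = 4πR²·σT_eq⁴, so T_eq⁴ = S(1−A)/(4σ).
T_eq = [1.52×10⁴ × 0.48 / (4 × 5.67×10⁻⁸)]^(1/4) = (3.22×10¹⁰)^(1/4) = 424 K.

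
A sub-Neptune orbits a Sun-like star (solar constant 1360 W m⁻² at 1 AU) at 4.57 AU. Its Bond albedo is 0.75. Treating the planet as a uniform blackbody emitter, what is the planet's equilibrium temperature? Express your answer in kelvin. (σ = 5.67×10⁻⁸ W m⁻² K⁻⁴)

T_eq ≈ 92.0 K

Flux at 4.57 AU: S = 1360/4.57² = 65.1 W m⁻².
Energy balance: absorbed = emitted ⇒ πR²·S(1−A) = 4πR²·σT_eq⁴, so T_eq⁴ = S(1−A)/(4σ).
T_eq = [65.1 × 0.25 / (4 × 5.67×10⁻⁸)]^(1/4) = (7.18×10⁷)^(1/4) = 92.0 K.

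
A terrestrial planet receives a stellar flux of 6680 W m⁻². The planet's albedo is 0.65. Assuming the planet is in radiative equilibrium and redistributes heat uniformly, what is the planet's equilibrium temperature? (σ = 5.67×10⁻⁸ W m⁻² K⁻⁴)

T_eq ≈ 319 K

Energy balance: absorbed = emitted ⇒ πR²·S(1−A) = 4πR²·σT_eq⁴, so T_eq⁴ = S(1−A)/(4σ).
T_eq = [6680 × 0.35 / (4 × 5.67×10⁻⁸)]^(1/4) = (1.03×10¹⁰)^(1/4) = 319 K.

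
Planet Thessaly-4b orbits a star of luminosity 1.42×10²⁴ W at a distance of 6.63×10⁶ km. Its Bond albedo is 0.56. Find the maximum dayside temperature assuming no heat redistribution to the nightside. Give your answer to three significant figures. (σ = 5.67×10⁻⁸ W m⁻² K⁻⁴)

d = 6.63×10⁶ km = 6.63×10⁹ m.
Flux: S = L/(4πd²) = 1.42×10²⁴/(4π×(6.63×10⁹)²) = 2570 W m⁻².
With no redistribution each surface element balances locally: S(1−A) = σT⁴.
T = [2570 × 0.44 / 5.67×10⁻⁸]^(1/4) = (1.99×10¹⁰)^(1/4) = 376 K.

T_ss ≈ 376 K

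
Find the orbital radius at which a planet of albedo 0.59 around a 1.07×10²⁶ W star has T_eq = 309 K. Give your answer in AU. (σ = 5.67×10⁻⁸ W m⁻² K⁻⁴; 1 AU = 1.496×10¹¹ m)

From T_eq⁴ = L(1−A)/(16πσd²): d = √[L(1−A)/(16πσT_eq⁴)].
d = √[1.07×10²⁶ × 0.41 / (16π × 5.67×10⁻⁸ × (309)⁴)] = 4.11×10¹⁰ m = 0.275 AU.

d ≈ 0.275 AU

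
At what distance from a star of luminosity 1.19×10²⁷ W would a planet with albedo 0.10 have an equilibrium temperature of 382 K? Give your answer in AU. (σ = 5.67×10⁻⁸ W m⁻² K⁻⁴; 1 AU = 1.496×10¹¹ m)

d ≈ 0.888 AU

From T_eq⁴ = L(1−A)/(16πσd²): d = √[L(1−A)/(16πσT_eq⁴)].
d = √[1.19×10²⁷ × 0.90 / (16π × 5.67×10⁻⁸ × (382)⁴)] = 1.33×10¹¹ m = 0.888 AU.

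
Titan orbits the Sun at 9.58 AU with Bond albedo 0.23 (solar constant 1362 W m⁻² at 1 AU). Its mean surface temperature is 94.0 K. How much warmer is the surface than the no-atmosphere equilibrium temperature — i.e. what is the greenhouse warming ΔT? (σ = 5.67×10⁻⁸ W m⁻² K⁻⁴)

S = 1362/9.58² = 14.84 W m⁻².
T_eq = [S(1−A)/(4σ)]^(1/4) = [14.84×0.77/(4×5.67×10⁻⁸)]^(1/4) = 84.3 K.
ΔT = T_surf − T_eq = 94 − 84.3.

ΔT ≈ 9.7 K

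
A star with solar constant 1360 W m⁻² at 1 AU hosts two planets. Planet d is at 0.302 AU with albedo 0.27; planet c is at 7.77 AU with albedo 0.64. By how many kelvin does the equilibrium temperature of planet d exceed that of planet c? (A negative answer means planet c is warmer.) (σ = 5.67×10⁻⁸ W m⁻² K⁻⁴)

T_eq = [S₀(1−A)/(4σd²)]^(1/4), so T ∝ (1−A)^(1/4) / √d.
T₁ = [1360×0.73/(4×5.67×10⁻⁸×0.302²)]^(1/4) = 468.06 K.
T₂ = [1360×0.36/(4×5.67×10⁻⁸×7.77²)]^(1/4) = 77.33 K.

ΔT ≈ 390.7 K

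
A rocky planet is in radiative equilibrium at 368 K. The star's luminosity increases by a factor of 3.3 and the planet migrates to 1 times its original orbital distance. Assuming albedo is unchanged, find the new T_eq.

T_eq ≈ 496 K

T_eq ∝ L^(1/4) · d^(−1/2).
T′ = 368 × 3.3^(1/4) / 1^(1/2) = 496 K.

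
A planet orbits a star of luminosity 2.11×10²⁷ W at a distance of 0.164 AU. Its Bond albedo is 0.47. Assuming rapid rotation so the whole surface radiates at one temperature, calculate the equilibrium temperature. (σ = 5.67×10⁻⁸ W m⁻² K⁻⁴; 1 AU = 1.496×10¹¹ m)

d = 0.164 AU = 2.45×10¹⁰ m.
Flux: S = L/(4πd²) = 2.11×10²⁷/(4π×(2.45×10¹⁰)²) = 2.79×10⁵ W m⁻².
Energy balance: absorbed = emitted ⇒ πR²·S(1−A) = 4πR²·σT_eq⁴, so T_eq⁴ = S(1−A)/(4σ).
T_eq = [2.79×10⁵ × 0.53 / (4 × 5.67×10⁻⁸)]^(1/4) = (6.52×10¹¹)^(1/4) = 899 K.

T_eq ≈ 899 K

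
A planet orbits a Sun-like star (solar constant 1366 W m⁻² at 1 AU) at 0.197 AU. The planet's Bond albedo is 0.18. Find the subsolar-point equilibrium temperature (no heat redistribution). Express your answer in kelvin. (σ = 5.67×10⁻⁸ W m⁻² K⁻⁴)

Flux at 0.197 AU: S = 1366/0.197² = 3.52×10⁴ W m⁻².
At the subsolar point the surface absorbs S(1−A) and emits σT⁴ per unit area — no factor of 4, since only the local patch is in balance.
T = [3.52×10⁴ × 0.82 / 5.67×10⁻⁸]^(1/4) = (5.09×10¹¹)^(1/4) = 845 K.

T_ss ≈ 845 K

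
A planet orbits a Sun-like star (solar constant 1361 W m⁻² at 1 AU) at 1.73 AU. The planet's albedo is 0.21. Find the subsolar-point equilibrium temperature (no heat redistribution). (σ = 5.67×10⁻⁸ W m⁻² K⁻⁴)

Flux at 1.73 AU: S = 1361/1.73² = 455 W m⁻².
At the subsolar point the surface absorbs S(1−A) and emits σT⁴ per unit area — no factor of 4, since only the local patch is in balance.
T = [455 × 0.79 / 5.67×10⁻⁸]^(1/4) = (6.34×10⁹)^(1/4) = 282 K.

T_ss ≈ 282 K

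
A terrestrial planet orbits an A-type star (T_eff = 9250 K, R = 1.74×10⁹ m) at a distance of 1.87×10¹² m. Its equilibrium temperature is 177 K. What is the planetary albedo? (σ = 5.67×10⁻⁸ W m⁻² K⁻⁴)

A ≈ 0.38

L = 4πR_⋆²σT_⋆⁴ = 4π(1.74×10⁹)² × 5.67×10⁻⁸ × (9250)⁴ = 1.58×10²⁸ W.
S = L/(4πd²) = 359 W m⁻².
From T_eq⁴ = S(1−A)/(4σ): 1−A = 4σT_eq⁴/S.
1−A = 4 × 5.67×10⁻⁸ × (177)⁴ / 359 = 0.619.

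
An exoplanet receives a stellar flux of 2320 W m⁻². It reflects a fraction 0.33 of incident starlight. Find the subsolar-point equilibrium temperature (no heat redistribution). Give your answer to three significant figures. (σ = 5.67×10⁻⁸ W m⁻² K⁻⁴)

At the subsolar point the surface absorbs S(1−A) and emits σT⁴ per unit area — no factor of 4, since only the local patch is in balance.
T = [2320 × 0.67 / 5.67×10⁻⁸]^(1/4) = (2.74×10¹⁰)^(1/4) = 407 K.

T_ss ≈ 407 K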